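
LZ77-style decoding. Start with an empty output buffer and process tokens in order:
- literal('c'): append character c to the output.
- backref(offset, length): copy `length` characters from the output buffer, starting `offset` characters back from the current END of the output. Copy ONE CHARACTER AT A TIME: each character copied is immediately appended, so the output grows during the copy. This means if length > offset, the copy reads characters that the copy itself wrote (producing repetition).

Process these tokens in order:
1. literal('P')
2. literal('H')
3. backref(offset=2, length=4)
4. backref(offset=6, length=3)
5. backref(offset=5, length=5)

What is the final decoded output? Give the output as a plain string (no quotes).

Answer: PHPHPHPHPPHPHP

Derivation:
Token 1: literal('P'). Output: "P"
Token 2: literal('H'). Output: "PH"
Token 3: backref(off=2, len=4) (overlapping!). Copied 'PHPH' from pos 0. Output: "PHPHPH"
Token 4: backref(off=6, len=3). Copied 'PHP' from pos 0. Output: "PHPHPHPHP"
Token 5: backref(off=5, len=5). Copied 'PHPHP' from pos 4. Output: "PHPHPHPHPPHPHP"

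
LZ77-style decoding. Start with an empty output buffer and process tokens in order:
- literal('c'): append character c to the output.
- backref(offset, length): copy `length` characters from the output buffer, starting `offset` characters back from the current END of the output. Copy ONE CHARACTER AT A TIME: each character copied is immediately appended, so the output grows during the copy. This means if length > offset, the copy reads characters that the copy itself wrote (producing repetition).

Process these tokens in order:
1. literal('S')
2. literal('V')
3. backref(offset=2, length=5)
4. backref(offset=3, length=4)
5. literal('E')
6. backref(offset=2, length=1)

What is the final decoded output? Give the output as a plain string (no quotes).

Answer: SVSVSVSSVSSES

Derivation:
Token 1: literal('S'). Output: "S"
Token 2: literal('V'). Output: "SV"
Token 3: backref(off=2, len=5) (overlapping!). Copied 'SVSVS' from pos 0. Output: "SVSVSVS"
Token 4: backref(off=3, len=4) (overlapping!). Copied 'SVSS' from pos 4. Output: "SVSVSVSSVSS"
Token 5: literal('E'). Output: "SVSVSVSSVSSE"
Token 6: backref(off=2, len=1). Copied 'S' from pos 10. Output: "SVSVSVSSVSSES"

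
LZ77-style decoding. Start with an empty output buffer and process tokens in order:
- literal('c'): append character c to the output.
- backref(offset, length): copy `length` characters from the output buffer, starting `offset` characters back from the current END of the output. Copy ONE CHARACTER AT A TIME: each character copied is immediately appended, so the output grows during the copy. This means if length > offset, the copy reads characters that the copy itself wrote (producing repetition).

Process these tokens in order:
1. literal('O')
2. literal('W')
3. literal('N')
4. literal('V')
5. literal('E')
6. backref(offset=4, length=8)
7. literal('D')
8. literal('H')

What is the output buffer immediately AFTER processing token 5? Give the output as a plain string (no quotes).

Token 1: literal('O'). Output: "O"
Token 2: literal('W'). Output: "OW"
Token 3: literal('N'). Output: "OWN"
Token 4: literal('V'). Output: "OWNV"
Token 5: literal('E'). Output: "OWNVE"

Answer: OWNVE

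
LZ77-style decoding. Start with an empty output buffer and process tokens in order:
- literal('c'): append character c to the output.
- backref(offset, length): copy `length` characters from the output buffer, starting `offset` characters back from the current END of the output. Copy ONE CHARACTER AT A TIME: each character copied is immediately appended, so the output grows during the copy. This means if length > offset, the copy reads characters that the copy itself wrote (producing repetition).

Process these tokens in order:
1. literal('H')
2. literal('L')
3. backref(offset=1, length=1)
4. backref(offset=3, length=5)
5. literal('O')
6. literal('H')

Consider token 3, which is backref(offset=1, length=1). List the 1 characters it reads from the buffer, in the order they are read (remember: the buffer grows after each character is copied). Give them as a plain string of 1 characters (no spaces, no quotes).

Token 1: literal('H'). Output: "H"
Token 2: literal('L'). Output: "HL"
Token 3: backref(off=1, len=1). Buffer before: "HL" (len 2)
  byte 1: read out[1]='L', append. Buffer now: "HLL"

Answer: L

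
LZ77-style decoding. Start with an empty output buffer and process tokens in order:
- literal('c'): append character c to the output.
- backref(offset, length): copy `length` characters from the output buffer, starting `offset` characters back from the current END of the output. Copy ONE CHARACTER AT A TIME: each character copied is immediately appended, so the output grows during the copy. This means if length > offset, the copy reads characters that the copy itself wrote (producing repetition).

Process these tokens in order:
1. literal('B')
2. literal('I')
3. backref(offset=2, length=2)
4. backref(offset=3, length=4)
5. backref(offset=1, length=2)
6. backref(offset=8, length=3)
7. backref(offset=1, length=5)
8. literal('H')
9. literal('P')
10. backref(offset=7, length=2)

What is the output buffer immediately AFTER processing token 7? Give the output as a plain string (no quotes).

Answer: BIBIIBIIIIBIIIIIII

Derivation:
Token 1: literal('B'). Output: "B"
Token 2: literal('I'). Output: "BI"
Token 3: backref(off=2, len=2). Copied 'BI' from pos 0. Output: "BIBI"
Token 4: backref(off=3, len=4) (overlapping!). Copied 'IBII' from pos 1. Output: "BIBIIBII"
Token 5: backref(off=1, len=2) (overlapping!). Copied 'II' from pos 7. Output: "BIBIIBIIII"
Token 6: backref(off=8, len=3). Copied 'BII' from pos 2. Output: "BIBIIBIIIIBII"
Token 7: backref(off=1, len=5) (overlapping!). Copied 'IIIII' from pos 12. Output: "BIBIIBIIIIBIIIIIII"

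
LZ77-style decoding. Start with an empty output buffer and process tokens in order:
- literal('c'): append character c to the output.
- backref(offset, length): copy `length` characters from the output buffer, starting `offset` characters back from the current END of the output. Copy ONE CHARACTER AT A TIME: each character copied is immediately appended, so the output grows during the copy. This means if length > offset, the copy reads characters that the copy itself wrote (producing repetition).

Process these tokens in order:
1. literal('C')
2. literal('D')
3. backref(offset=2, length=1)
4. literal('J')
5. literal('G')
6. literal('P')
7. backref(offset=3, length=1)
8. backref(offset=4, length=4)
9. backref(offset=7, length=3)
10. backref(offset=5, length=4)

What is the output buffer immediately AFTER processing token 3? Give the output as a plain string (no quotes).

Answer: CDC

Derivation:
Token 1: literal('C'). Output: "C"
Token 2: literal('D'). Output: "CD"
Token 3: backref(off=2, len=1). Copied 'C' from pos 0. Output: "CDC"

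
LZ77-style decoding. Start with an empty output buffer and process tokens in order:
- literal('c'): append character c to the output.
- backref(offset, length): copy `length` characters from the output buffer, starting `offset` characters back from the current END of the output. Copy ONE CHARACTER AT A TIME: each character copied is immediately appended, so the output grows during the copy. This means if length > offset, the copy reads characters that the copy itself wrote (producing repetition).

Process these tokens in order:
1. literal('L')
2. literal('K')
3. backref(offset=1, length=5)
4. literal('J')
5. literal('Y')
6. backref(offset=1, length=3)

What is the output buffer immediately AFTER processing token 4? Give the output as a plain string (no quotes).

Answer: LKKKKKKJ

Derivation:
Token 1: literal('L'). Output: "L"
Token 2: literal('K'). Output: "LK"
Token 3: backref(off=1, len=5) (overlapping!). Copied 'KKKKK' from pos 1. Output: "LKKKKKK"
Token 4: literal('J'). Output: "LKKKKKKJ"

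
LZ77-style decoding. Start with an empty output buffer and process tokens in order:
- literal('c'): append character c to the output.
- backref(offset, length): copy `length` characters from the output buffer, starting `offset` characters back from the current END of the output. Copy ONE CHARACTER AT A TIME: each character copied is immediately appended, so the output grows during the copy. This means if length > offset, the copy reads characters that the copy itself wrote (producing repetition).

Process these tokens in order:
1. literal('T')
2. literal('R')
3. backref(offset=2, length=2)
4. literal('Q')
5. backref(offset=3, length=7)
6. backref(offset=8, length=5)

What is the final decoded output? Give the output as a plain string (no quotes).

Answer: TRTRQTRQTRQTQTRQT

Derivation:
Token 1: literal('T'). Output: "T"
Token 2: literal('R'). Output: "TR"
Token 3: backref(off=2, len=2). Copied 'TR' from pos 0. Output: "TRTR"
Token 4: literal('Q'). Output: "TRTRQ"
Token 5: backref(off=3, len=7) (overlapping!). Copied 'TRQTRQT' from pos 2. Output: "TRTRQTRQTRQT"
Token 6: backref(off=8, len=5). Copied 'QTRQT' from pos 4. Output: "TRTRQTRQTRQTQTRQT"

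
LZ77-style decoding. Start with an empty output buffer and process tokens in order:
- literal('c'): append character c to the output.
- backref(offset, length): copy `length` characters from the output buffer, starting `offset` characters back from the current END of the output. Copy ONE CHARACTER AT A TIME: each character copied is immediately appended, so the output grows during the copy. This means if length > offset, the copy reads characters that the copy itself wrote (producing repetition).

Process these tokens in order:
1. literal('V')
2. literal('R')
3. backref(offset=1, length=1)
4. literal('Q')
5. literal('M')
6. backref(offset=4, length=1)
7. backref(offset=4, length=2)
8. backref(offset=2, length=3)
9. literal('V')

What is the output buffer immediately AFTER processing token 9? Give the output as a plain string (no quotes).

Token 1: literal('V'). Output: "V"
Token 2: literal('R'). Output: "VR"
Token 3: backref(off=1, len=1). Copied 'R' from pos 1. Output: "VRR"
Token 4: literal('Q'). Output: "VRRQ"
Token 5: literal('M'). Output: "VRRQM"
Token 6: backref(off=4, len=1). Copied 'R' from pos 1. Output: "VRRQMR"
Token 7: backref(off=4, len=2). Copied 'RQ' from pos 2. Output: "VRRQMRRQ"
Token 8: backref(off=2, len=3) (overlapping!). Copied 'RQR' from pos 6. Output: "VRRQMRRQRQR"
Token 9: literal('V'). Output: "VRRQMRRQRQRV"

Answer: VRRQMRRQRQRV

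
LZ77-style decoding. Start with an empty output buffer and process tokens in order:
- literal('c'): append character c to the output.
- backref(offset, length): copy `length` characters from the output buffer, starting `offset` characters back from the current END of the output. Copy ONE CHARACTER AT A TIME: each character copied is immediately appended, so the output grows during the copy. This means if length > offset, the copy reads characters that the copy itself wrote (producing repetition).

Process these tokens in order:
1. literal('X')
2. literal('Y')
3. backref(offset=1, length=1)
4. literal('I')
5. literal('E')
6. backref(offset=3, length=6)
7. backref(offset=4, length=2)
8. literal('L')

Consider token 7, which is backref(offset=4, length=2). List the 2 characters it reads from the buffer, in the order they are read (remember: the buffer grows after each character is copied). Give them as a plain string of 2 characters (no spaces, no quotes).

Answer: EY

Derivation:
Token 1: literal('X'). Output: "X"
Token 2: literal('Y'). Output: "XY"
Token 3: backref(off=1, len=1). Copied 'Y' from pos 1. Output: "XYY"
Token 4: literal('I'). Output: "XYYI"
Token 5: literal('E'). Output: "XYYIE"
Token 6: backref(off=3, len=6) (overlapping!). Copied 'YIEYIE' from pos 2. Output: "XYYIEYIEYIE"
Token 7: backref(off=4, len=2). Buffer before: "XYYIEYIEYIE" (len 11)
  byte 1: read out[7]='E', append. Buffer now: "XYYIEYIEYIEE"
  byte 2: read out[8]='Y', append. Buffer now: "XYYIEYIEYIEEY"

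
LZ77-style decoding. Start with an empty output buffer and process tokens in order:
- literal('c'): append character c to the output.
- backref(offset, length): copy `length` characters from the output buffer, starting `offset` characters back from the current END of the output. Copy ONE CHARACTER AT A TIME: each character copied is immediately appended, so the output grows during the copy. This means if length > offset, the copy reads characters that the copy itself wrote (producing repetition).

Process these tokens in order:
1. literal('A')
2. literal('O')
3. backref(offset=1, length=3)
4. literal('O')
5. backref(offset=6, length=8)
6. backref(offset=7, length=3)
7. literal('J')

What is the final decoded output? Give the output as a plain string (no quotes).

Token 1: literal('A'). Output: "A"
Token 2: literal('O'). Output: "AO"
Token 3: backref(off=1, len=3) (overlapping!). Copied 'OOO' from pos 1. Output: "AOOOO"
Token 4: literal('O'). Output: "AOOOOO"
Token 5: backref(off=6, len=8) (overlapping!). Copied 'AOOOOOAO' from pos 0. Output: "AOOOOOAOOOOOAO"
Token 6: backref(off=7, len=3). Copied 'OOO' from pos 7. Output: "AOOOOOAOOOOOAOOOO"
Token 7: literal('J'). Output: "AOOOOOAOOOOOAOOOOJ"

Answer: AOOOOOAOOOOOAOOOOJ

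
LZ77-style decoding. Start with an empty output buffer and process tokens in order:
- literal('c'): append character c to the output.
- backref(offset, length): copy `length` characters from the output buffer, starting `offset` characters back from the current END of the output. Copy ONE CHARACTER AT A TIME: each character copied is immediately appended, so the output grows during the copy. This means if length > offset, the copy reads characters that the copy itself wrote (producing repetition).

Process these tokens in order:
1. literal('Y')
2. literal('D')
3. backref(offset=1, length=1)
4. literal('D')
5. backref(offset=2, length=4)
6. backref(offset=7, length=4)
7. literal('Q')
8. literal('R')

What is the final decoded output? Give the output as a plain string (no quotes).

Answer: YDDDDDDDDDDDQR

Derivation:
Token 1: literal('Y'). Output: "Y"
Token 2: literal('D'). Output: "YD"
Token 3: backref(off=1, len=1). Copied 'D' from pos 1. Output: "YDD"
Token 4: literal('D'). Output: "YDDD"
Token 5: backref(off=2, len=4) (overlapping!). Copied 'DDDD' from pos 2. Output: "YDDDDDDD"
Token 6: backref(off=7, len=4). Copied 'DDDD' from pos 1. Output: "YDDDDDDDDDDD"
Token 7: literal('Q'). Output: "YDDDDDDDDDDDQ"
Token 8: literal('R'). Output: "YDDDDDDDDDDDQR"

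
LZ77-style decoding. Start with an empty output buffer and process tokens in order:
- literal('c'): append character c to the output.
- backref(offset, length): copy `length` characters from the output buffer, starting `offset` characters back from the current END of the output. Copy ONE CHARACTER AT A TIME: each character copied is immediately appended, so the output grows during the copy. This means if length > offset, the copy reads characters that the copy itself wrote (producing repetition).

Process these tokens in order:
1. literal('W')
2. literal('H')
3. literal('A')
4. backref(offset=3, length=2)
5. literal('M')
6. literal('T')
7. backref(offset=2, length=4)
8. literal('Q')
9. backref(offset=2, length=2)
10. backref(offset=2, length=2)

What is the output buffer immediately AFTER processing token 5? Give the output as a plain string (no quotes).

Token 1: literal('W'). Output: "W"
Token 2: literal('H'). Output: "WH"
Token 3: literal('A'). Output: "WHA"
Token 4: backref(off=3, len=2). Copied 'WH' from pos 0. Output: "WHAWH"
Token 5: literal('M'). Output: "WHAWHM"

Answer: WHAWHM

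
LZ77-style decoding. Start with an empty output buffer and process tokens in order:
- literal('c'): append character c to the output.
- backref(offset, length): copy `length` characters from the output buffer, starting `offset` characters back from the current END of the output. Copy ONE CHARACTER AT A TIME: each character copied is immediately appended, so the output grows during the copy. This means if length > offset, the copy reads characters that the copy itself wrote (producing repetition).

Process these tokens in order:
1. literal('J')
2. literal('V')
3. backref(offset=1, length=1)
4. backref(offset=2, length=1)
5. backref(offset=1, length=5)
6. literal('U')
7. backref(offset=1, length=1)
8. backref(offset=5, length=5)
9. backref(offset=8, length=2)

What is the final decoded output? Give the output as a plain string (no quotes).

Answer: JVVVVVVVVUUVVVUUVU

Derivation:
Token 1: literal('J'). Output: "J"
Token 2: literal('V'). Output: "JV"
Token 3: backref(off=1, len=1). Copied 'V' from pos 1. Output: "JVV"
Token 4: backref(off=2, len=1). Copied 'V' from pos 1. Output: "JVVV"
Token 5: backref(off=1, len=5) (overlapping!). Copied 'VVVVV' from pos 3. Output: "JVVVVVVVV"
Token 6: literal('U'). Output: "JVVVVVVVVU"
Token 7: backref(off=1, len=1). Copied 'U' from pos 9. Output: "JVVVVVVVVUU"
Token 8: backref(off=5, len=5). Copied 'VVVUU' from pos 6. Output: "JVVVVVVVVUUVVVUU"
Token 9: backref(off=8, len=2). Copied 'VU' from pos 8. Output: "JVVVVVVVVUUVVVUUVU"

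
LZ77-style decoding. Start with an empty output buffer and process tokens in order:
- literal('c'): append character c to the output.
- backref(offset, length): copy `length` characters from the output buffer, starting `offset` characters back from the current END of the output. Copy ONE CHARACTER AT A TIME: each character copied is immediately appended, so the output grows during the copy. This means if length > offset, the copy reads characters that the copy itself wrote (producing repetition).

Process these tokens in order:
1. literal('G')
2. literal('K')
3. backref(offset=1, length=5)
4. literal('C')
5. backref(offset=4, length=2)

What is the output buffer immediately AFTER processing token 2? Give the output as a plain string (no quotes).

Answer: GK

Derivation:
Token 1: literal('G'). Output: "G"
Token 2: literal('K'). Output: "GK"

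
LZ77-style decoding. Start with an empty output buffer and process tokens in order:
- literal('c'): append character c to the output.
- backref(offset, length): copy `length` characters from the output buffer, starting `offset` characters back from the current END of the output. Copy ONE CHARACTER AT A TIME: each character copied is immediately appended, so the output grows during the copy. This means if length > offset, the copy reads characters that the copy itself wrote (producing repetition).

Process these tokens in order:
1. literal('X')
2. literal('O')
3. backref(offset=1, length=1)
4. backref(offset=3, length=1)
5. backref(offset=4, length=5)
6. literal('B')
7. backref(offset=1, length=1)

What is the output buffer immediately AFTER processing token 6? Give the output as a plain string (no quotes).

Answer: XOOXXOOXXB

Derivation:
Token 1: literal('X'). Output: "X"
Token 2: literal('O'). Output: "XO"
Token 3: backref(off=1, len=1). Copied 'O' from pos 1. Output: "XOO"
Token 4: backref(off=3, len=1). Copied 'X' from pos 0. Output: "XOOX"
Token 5: backref(off=4, len=5) (overlapping!). Copied 'XOOXX' from pos 0. Output: "XOOXXOOXX"
Token 6: literal('B'). Output: "XOOXXOOXXB"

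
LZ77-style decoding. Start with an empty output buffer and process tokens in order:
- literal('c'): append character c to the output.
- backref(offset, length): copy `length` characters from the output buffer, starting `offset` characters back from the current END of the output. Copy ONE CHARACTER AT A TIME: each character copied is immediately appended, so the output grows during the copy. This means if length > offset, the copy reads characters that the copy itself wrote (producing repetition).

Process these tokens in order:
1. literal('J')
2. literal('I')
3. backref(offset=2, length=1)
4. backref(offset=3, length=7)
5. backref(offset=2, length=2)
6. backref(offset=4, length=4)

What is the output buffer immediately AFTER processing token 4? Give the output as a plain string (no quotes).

Answer: JIJJIJJIJJ

Derivation:
Token 1: literal('J'). Output: "J"
Token 2: literal('I'). Output: "JI"
Token 3: backref(off=2, len=1). Copied 'J' from pos 0. Output: "JIJ"
Token 4: backref(off=3, len=7) (overlapping!). Copied 'JIJJIJJ' from pos 0. Output: "JIJJIJJIJJ"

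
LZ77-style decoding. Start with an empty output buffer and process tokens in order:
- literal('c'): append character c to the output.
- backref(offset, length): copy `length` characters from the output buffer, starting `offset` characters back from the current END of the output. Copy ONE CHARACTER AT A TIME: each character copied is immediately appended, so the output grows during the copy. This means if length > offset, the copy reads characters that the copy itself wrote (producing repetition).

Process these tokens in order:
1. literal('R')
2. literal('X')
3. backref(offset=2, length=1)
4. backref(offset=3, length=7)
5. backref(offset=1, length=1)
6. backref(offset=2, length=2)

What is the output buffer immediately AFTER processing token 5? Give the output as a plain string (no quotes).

Answer: RXRRXRRXRRR

Derivation:
Token 1: literal('R'). Output: "R"
Token 2: literal('X'). Output: "RX"
Token 3: backref(off=2, len=1). Copied 'R' from pos 0. Output: "RXR"
Token 4: backref(off=3, len=7) (overlapping!). Copied 'RXRRXRR' from pos 0. Output: "RXRRXRRXRR"
Token 5: backref(off=1, len=1). Copied 'R' from pos 9. Output: "RXRRXRRXRRR"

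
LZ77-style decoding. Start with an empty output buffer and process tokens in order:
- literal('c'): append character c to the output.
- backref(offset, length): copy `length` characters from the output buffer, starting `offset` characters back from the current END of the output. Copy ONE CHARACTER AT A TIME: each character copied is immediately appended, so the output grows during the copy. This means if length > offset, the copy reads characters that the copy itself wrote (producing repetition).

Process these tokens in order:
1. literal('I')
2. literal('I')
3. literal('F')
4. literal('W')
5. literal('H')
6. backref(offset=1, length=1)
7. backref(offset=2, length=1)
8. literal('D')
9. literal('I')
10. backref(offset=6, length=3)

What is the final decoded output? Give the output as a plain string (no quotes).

Answer: IIFWHHHDIWHH

Derivation:
Token 1: literal('I'). Output: "I"
Token 2: literal('I'). Output: "II"
Token 3: literal('F'). Output: "IIF"
Token 4: literal('W'). Output: "IIFW"
Token 5: literal('H'). Output: "IIFWH"
Token 6: backref(off=1, len=1). Copied 'H' from pos 4. Output: "IIFWHH"
Token 7: backref(off=2, len=1). Copied 'H' from pos 4. Output: "IIFWHHH"
Token 8: literal('D'). Output: "IIFWHHHD"
Token 9: literal('I'). Output: "IIFWHHHDI"
Token 10: backref(off=6, len=3). Copied 'WHH' from pos 3. Output: "IIFWHHHDIWHH"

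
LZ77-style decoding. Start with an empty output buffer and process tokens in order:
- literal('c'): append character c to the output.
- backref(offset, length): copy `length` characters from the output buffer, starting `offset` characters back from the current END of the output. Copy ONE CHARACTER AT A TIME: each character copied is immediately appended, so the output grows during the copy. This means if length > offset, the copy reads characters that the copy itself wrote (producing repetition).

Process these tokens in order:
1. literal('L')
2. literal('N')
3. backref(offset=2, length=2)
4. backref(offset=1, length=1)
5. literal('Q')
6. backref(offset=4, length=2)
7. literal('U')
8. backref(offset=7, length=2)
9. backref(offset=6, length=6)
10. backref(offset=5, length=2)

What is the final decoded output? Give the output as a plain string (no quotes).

Answer: LNLNNQLNULNQLNULNLN

Derivation:
Token 1: literal('L'). Output: "L"
Token 2: literal('N'). Output: "LN"
Token 3: backref(off=2, len=2). Copied 'LN' from pos 0. Output: "LNLN"
Token 4: backref(off=1, len=1). Copied 'N' from pos 3. Output: "LNLNN"
Token 5: literal('Q'). Output: "LNLNNQ"
Token 6: backref(off=4, len=2). Copied 'LN' from pos 2. Output: "LNLNNQLN"
Token 7: literal('U'). Output: "LNLNNQLNU"
Token 8: backref(off=7, len=2). Copied 'LN' from pos 2. Output: "LNLNNQLNULN"
Token 9: backref(off=6, len=6). Copied 'QLNULN' from pos 5. Output: "LNLNNQLNULNQLNULN"
Token 10: backref(off=5, len=2). Copied 'LN' from pos 12. Output: "LNLNNQLNULNQLNULNLN"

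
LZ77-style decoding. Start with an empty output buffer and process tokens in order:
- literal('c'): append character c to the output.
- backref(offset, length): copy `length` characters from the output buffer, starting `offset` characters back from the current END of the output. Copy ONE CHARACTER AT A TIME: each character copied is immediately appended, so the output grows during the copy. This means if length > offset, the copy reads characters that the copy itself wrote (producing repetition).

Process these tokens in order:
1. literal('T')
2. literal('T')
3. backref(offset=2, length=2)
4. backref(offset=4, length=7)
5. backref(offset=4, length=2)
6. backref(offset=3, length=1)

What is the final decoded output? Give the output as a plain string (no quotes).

Token 1: literal('T'). Output: "T"
Token 2: literal('T'). Output: "TT"
Token 3: backref(off=2, len=2). Copied 'TT' from pos 0. Output: "TTTT"
Token 4: backref(off=4, len=7) (overlapping!). Copied 'TTTTTTT' from pos 0. Output: "TTTTTTTTTTT"
Token 5: backref(off=4, len=2). Copied 'TT' from pos 7. Output: "TTTTTTTTTTTTT"
Token 6: backref(off=3, len=1). Copied 'T' from pos 10. Output: "TTTTTTTTTTTTTT"

Answer: TTTTTTTTTTTTTT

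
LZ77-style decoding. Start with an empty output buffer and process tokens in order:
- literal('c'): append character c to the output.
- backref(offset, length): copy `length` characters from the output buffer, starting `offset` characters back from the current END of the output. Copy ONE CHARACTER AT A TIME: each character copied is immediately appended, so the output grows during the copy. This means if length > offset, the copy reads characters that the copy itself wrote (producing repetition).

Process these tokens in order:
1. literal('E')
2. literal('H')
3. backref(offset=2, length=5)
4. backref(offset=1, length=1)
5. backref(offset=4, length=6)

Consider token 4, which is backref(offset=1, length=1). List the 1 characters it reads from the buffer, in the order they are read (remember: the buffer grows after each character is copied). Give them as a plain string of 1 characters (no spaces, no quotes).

Token 1: literal('E'). Output: "E"
Token 2: literal('H'). Output: "EH"
Token 3: backref(off=2, len=5) (overlapping!). Copied 'EHEHE' from pos 0. Output: "EHEHEHE"
Token 4: backref(off=1, len=1). Buffer before: "EHEHEHE" (len 7)
  byte 1: read out[6]='E', append. Buffer now: "EHEHEHEE"

Answer: E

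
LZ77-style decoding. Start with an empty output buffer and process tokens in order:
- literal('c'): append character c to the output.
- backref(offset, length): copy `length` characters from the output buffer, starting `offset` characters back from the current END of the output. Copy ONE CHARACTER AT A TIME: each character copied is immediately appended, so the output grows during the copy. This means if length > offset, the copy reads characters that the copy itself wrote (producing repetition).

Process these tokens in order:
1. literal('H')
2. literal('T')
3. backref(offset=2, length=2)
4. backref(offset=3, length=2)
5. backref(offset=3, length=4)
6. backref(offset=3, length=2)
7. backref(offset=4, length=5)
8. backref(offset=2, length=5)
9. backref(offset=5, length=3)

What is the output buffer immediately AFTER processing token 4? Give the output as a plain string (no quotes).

Answer: HTHTTH

Derivation:
Token 1: literal('H'). Output: "H"
Token 2: literal('T'). Output: "HT"
Token 3: backref(off=2, len=2). Copied 'HT' from pos 0. Output: "HTHT"
Token 4: backref(off=3, len=2). Copied 'TH' from pos 1. Output: "HTHTTH"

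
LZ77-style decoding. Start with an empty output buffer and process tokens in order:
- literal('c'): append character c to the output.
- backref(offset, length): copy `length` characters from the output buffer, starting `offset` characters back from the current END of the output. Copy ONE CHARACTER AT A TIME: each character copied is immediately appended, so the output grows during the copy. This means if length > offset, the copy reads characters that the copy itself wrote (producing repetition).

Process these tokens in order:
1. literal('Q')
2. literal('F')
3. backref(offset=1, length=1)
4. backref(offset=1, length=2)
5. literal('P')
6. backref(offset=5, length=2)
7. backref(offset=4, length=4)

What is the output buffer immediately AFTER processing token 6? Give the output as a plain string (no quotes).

Answer: QFFFFPFF

Derivation:
Token 1: literal('Q'). Output: "Q"
Token 2: literal('F'). Output: "QF"
Token 3: backref(off=1, len=1). Copied 'F' from pos 1. Output: "QFF"
Token 4: backref(off=1, len=2) (overlapping!). Copied 'FF' from pos 2. Output: "QFFFF"
Token 5: literal('P'). Output: "QFFFFP"
Token 6: backref(off=5, len=2). Copied 'FF' from pos 1. Output: "QFFFFPFF"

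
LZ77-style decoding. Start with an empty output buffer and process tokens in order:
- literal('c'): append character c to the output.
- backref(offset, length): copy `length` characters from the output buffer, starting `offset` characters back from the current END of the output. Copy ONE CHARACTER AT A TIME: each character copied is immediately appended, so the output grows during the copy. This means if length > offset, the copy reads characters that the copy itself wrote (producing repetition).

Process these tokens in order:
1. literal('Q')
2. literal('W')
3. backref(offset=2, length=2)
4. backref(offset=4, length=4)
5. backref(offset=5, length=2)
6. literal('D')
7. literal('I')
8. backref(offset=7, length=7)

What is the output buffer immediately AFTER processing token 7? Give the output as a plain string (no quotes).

Token 1: literal('Q'). Output: "Q"
Token 2: literal('W'). Output: "QW"
Token 3: backref(off=2, len=2). Copied 'QW' from pos 0. Output: "QWQW"
Token 4: backref(off=4, len=4). Copied 'QWQW' from pos 0. Output: "QWQWQWQW"
Token 5: backref(off=5, len=2). Copied 'WQ' from pos 3. Output: "QWQWQWQWWQ"
Token 6: literal('D'). Output: "QWQWQWQWWQD"
Token 7: literal('I'). Output: "QWQWQWQWWQDI"

Answer: QWQWQWQWWQDI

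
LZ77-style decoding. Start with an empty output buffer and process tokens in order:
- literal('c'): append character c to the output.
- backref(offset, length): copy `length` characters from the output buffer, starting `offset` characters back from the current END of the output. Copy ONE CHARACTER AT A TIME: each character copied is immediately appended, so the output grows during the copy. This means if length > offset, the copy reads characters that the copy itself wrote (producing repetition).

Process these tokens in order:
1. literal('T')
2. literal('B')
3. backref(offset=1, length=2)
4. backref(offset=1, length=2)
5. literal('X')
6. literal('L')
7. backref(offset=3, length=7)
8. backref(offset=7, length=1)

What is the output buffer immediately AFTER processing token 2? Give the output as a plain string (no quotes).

Answer: TB

Derivation:
Token 1: literal('T'). Output: "T"
Token 2: literal('B'). Output: "TB"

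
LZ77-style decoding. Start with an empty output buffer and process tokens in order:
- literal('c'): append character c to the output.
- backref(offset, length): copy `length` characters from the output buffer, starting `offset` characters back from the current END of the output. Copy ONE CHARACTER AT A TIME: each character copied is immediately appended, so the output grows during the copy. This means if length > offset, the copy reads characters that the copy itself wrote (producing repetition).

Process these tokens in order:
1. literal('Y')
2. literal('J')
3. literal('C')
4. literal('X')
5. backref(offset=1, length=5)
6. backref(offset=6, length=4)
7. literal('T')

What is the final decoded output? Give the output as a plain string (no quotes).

Token 1: literal('Y'). Output: "Y"
Token 2: literal('J'). Output: "YJ"
Token 3: literal('C'). Output: "YJC"
Token 4: literal('X'). Output: "YJCX"
Token 5: backref(off=1, len=5) (overlapping!). Copied 'XXXXX' from pos 3. Output: "YJCXXXXXX"
Token 6: backref(off=6, len=4). Copied 'XXXX' from pos 3. Output: "YJCXXXXXXXXXX"
Token 7: literal('T'). Output: "YJCXXXXXXXXXXT"

Answer: YJCXXXXXXXXXXT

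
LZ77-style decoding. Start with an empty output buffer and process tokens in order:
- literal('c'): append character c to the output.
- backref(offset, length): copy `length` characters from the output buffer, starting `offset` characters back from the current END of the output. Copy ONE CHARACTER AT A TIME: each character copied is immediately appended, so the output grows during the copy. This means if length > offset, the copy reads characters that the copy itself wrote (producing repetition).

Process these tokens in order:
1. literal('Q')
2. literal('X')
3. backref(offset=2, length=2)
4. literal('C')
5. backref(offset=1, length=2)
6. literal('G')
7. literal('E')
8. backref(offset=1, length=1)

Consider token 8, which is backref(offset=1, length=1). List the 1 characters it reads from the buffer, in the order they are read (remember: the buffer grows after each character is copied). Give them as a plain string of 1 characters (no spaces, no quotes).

Token 1: literal('Q'). Output: "Q"
Token 2: literal('X'). Output: "QX"
Token 3: backref(off=2, len=2). Copied 'QX' from pos 0. Output: "QXQX"
Token 4: literal('C'). Output: "QXQXC"
Token 5: backref(off=1, len=2) (overlapping!). Copied 'CC' from pos 4. Output: "QXQXCCC"
Token 6: literal('G'). Output: "QXQXCCCG"
Token 7: literal('E'). Output: "QXQXCCCGE"
Token 8: backref(off=1, len=1). Buffer before: "QXQXCCCGE" (len 9)
  byte 1: read out[8]='E', append. Buffer now: "QXQXCCCGEE"

Answer: E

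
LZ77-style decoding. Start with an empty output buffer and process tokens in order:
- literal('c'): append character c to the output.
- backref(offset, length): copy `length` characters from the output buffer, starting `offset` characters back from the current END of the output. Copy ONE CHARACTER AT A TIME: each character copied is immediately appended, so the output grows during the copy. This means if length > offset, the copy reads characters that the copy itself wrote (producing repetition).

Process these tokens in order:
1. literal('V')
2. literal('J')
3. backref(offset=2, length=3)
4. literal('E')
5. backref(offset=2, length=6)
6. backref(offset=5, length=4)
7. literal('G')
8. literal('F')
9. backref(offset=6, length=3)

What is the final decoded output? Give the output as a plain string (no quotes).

Answer: VJVJVEVEVEVEEVEVGFEVE

Derivation:
Token 1: literal('V'). Output: "V"
Token 2: literal('J'). Output: "VJ"
Token 3: backref(off=2, len=3) (overlapping!). Copied 'VJV' from pos 0. Output: "VJVJV"
Token 4: literal('E'). Output: "VJVJVE"
Token 5: backref(off=2, len=6) (overlapping!). Copied 'VEVEVE' from pos 4. Output: "VJVJVEVEVEVE"
Token 6: backref(off=5, len=4). Copied 'EVEV' from pos 7. Output: "VJVJVEVEVEVEEVEV"
Token 7: literal('G'). Output: "VJVJVEVEVEVEEVEVG"
Token 8: literal('F'). Output: "VJVJVEVEVEVEEVEVGF"
Token 9: backref(off=6, len=3). Copied 'EVE' from pos 12. Output: "VJVJVEVEVEVEEVEVGFEVE"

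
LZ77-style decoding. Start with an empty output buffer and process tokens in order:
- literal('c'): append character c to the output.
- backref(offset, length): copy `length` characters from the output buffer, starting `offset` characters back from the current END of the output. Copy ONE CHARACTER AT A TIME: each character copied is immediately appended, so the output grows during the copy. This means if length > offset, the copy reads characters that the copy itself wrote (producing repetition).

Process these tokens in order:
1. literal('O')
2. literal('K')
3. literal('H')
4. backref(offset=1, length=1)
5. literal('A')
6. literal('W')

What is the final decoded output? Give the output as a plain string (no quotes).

Token 1: literal('O'). Output: "O"
Token 2: literal('K'). Output: "OK"
Token 3: literal('H'). Output: "OKH"
Token 4: backref(off=1, len=1). Copied 'H' from pos 2. Output: "OKHH"
Token 5: literal('A'). Output: "OKHHA"
Token 6: literal('W'). Output: "OKHHAW"

Answer: OKHHAW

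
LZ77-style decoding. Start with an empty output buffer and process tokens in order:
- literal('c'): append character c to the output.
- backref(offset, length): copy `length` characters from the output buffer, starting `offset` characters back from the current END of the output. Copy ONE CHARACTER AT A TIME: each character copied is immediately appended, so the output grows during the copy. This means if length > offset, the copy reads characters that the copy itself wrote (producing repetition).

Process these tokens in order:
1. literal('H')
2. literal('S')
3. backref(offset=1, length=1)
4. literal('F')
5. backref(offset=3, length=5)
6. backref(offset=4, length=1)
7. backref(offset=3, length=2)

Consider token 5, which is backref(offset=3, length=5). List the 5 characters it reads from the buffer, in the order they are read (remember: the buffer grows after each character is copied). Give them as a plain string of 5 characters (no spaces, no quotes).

Answer: SSFSS

Derivation:
Token 1: literal('H'). Output: "H"
Token 2: literal('S'). Output: "HS"
Token 3: backref(off=1, len=1). Copied 'S' from pos 1. Output: "HSS"
Token 4: literal('F'). Output: "HSSF"
Token 5: backref(off=3, len=5). Buffer before: "HSSF" (len 4)
  byte 1: read out[1]='S', append. Buffer now: "HSSFS"
  byte 2: read out[2]='S', append. Buffer now: "HSSFSS"
  byte 3: read out[3]='F', append. Buffer now: "HSSFSSF"
  byte 4: read out[4]='S', append. Buffer now: "HSSFSSFS"
  byte 5: read out[5]='S', append. Buffer now: "HSSFSSFSS"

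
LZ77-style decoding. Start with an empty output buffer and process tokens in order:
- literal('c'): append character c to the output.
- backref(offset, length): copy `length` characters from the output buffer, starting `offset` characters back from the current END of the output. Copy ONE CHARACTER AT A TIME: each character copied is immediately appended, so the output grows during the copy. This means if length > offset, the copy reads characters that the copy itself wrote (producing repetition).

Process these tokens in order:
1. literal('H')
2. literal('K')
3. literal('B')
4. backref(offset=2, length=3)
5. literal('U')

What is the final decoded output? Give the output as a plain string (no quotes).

Answer: HKBKBKU

Derivation:
Token 1: literal('H'). Output: "H"
Token 2: literal('K'). Output: "HK"
Token 3: literal('B'). Output: "HKB"
Token 4: backref(off=2, len=3) (overlapping!). Copied 'KBK' from pos 1. Output: "HKBKBK"
Token 5: literal('U'). Output: "HKBKBKU"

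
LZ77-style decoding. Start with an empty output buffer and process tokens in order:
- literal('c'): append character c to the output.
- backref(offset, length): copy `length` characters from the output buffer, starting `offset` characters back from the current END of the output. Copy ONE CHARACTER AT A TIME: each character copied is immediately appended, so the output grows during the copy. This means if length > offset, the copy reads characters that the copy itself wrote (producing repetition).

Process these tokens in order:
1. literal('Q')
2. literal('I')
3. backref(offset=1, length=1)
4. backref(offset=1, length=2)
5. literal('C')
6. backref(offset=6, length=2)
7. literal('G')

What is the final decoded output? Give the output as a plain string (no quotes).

Token 1: literal('Q'). Output: "Q"
Token 2: literal('I'). Output: "QI"
Token 3: backref(off=1, len=1). Copied 'I' from pos 1. Output: "QII"
Token 4: backref(off=1, len=2) (overlapping!). Copied 'II' from pos 2. Output: "QIIII"
Token 5: literal('C'). Output: "QIIIIC"
Token 6: backref(off=6, len=2). Copied 'QI' from pos 0. Output: "QIIIICQI"
Token 7: literal('G'). Output: "QIIIICQIG"

Answer: QIIIICQIG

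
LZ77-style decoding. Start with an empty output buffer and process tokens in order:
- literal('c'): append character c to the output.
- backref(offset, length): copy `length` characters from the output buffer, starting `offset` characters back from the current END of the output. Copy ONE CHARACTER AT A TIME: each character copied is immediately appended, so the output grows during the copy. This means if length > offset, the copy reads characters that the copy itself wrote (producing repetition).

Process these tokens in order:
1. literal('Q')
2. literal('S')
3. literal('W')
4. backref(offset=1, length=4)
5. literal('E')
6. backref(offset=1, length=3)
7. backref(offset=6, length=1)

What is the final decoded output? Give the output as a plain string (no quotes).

Answer: QSWWWWWEEEEW

Derivation:
Token 1: literal('Q'). Output: "Q"
Token 2: literal('S'). Output: "QS"
Token 3: literal('W'). Output: "QSW"
Token 4: backref(off=1, len=4) (overlapping!). Copied 'WWWW' from pos 2. Output: "QSWWWWW"
Token 5: literal('E'). Output: "QSWWWWWE"
Token 6: backref(off=1, len=3) (overlapping!). Copied 'EEE' from pos 7. Output: "QSWWWWWEEEE"
Token 7: backref(off=6, len=1). Copied 'W' from pos 5. Output: "QSWWWWWEEEEW"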